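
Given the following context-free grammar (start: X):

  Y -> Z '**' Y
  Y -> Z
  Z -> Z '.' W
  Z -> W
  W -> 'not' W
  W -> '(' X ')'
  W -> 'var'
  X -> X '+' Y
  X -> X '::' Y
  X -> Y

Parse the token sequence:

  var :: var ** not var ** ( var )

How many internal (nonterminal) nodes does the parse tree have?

19

[X [X [Y [Z [W var]]]] :: [Y [Z [W var]] ** [Y [Z [W not [W var]]] ** [Y [Z [W ( [X [Y [Z [W var]]]] )]]]]]]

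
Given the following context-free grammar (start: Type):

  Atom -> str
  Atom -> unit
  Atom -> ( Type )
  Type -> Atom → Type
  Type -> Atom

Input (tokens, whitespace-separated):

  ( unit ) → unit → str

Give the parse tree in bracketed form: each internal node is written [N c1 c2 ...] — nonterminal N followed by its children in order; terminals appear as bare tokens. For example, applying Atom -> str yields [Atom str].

[Type [Atom ( [Type [Atom unit]] )] → [Type [Atom unit] → [Type [Atom str]]]]

Type
Atom → Type
( Type ) → Type
( Atom ) → Type
( unit ) → Type
( unit ) → Atom → Type
( unit ) → unit → Type
( unit ) → unit → Atom
( unit ) → unit → str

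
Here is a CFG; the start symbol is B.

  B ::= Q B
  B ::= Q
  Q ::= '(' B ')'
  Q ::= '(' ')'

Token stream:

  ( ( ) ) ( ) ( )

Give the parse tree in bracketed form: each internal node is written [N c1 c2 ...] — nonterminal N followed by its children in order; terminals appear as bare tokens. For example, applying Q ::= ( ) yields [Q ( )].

[B [Q ( [B [Q ( )]] )] [B [Q ( )] [B [Q ( )]]]]

B
Q B
( B ) B
( Q ) B
( ( ) ) B
( ( ) ) Q B
( ( ) ) ( ) B
( ( ) ) ( ) Q
( ( ) ) ( ) ( )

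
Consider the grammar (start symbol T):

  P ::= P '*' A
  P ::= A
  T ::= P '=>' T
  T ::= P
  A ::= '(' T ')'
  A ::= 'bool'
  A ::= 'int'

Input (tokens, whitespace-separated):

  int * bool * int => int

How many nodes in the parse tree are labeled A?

[T [P [P [P [A int]] * [A bool]] * [A int]] => [T [P [A int]]]]

4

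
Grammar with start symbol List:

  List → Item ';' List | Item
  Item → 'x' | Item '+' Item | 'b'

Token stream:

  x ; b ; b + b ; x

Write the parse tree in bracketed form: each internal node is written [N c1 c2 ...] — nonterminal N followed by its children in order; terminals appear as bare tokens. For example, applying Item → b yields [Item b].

List
Item ; List
x ; List
x ; Item ; List
x ; b ; List
x ; b ; Item ; List
x ; b ; Item + Item ; List
x ; b ; b + Item ; List
x ; b ; b + b ; List
x ; b ; b + b ; Item
x ; b ; b + b ; x

[List [Item x] ; [List [Item b] ; [List [Item [Item b] + [Item b]] ; [List [Item x]]]]]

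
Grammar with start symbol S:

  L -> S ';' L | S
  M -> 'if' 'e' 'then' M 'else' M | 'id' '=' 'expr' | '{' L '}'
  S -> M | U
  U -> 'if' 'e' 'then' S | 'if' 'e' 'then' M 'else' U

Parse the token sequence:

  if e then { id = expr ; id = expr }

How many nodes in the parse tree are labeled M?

[S [U if e then [S [M { [L [S [M id = expr]] ; [L [S [M id = expr]]]] }]]]]

3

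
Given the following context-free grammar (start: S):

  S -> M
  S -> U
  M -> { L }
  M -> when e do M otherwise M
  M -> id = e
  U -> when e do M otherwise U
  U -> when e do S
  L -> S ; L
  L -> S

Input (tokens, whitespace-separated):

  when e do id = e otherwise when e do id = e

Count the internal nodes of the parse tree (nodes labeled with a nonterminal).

6

[S [U when e do [M id = e] otherwise [U when e do [S [M id = e]]]]]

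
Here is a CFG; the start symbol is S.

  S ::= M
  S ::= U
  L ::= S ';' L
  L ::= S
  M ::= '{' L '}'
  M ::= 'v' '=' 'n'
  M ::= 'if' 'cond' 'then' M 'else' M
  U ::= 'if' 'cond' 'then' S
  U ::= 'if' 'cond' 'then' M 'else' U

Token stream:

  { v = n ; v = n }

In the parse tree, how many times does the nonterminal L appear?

[S [M { [L [S [M v = n]] ; [L [S [M v = n]]]] }]]

2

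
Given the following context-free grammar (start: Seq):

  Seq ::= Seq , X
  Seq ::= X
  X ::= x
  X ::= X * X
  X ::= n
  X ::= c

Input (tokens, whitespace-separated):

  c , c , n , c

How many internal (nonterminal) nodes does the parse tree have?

8

[Seq [Seq [Seq [Seq [X c]] , [X c]] , [X n]] , [X c]]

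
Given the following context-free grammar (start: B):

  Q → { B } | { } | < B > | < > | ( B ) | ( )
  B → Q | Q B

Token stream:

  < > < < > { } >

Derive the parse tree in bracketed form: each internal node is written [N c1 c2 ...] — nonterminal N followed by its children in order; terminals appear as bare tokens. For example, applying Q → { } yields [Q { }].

B
Q B
< > B
< > Q
< > < B >
< > < Q B >
< > < < > B >
< > < < > Q >
< > < < > { } >

[B [Q < >] [B [Q < [B [Q < >] [B [Q { }]]] >]]]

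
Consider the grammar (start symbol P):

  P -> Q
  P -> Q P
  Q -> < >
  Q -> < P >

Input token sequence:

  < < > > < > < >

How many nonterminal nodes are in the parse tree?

[P [Q < [P [Q < >]] >] [P [Q < >] [P [Q < >]]]]

8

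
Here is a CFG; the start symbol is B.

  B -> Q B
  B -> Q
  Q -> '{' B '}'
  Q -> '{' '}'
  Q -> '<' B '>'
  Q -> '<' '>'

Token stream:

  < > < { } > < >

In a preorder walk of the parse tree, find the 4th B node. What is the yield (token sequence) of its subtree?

[B [Q < >] [B [Q < [B [Q { }]] >] [B [Q < >]]]]

< >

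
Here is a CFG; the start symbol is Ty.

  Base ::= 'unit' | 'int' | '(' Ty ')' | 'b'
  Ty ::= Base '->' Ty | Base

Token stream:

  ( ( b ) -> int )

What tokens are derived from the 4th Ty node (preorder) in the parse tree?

int

[Ty [Base ( [Ty [Base ( [Ty [Base b]] )] -> [Ty [Base int]]] )]]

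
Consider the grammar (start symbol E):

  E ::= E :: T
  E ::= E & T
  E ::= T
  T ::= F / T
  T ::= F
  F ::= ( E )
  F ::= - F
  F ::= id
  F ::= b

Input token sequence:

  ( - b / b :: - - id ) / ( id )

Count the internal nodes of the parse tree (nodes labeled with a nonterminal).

19

[E [T [F ( [E [E [T [F - [F b]] / [T [F b]]]] :: [T [F - [F - [F id]]]]] )] / [T [F ( [E [T [F id]]] )]]]]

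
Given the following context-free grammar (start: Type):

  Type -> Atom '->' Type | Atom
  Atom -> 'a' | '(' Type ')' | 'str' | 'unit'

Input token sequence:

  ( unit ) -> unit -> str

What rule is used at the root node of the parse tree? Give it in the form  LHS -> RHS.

[Type [Atom ( [Type [Atom unit]] )] -> [Type [Atom unit] -> [Type [Atom str]]]]

Type -> Atom '->' Type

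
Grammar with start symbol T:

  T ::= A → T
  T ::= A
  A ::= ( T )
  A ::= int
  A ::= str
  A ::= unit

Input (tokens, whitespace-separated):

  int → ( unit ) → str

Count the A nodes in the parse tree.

4

[T [A int] → [T [A ( [T [A unit]] )] → [T [A str]]]]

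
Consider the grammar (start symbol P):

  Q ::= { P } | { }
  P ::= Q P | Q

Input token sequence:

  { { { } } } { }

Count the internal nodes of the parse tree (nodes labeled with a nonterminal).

8

[P [Q { [P [Q { [P [Q { }]] }]] }] [P [Q { }]]]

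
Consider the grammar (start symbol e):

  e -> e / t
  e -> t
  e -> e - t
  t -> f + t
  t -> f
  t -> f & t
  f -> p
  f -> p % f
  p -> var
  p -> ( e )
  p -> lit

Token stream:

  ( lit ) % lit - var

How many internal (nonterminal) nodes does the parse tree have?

14

[e [e [t [f [p ( [e [t [f [p lit]]]] )] % [f [p lit]]]]] - [t [f [p var]]]]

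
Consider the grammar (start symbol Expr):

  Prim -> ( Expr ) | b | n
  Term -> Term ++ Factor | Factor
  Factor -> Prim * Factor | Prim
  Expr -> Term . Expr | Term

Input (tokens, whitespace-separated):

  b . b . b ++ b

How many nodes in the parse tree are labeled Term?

4

[Expr [Term [Factor [Prim b]]] . [Expr [Term [Factor [Prim b]]] . [Expr [Term [Term [Factor [Prim b]]] ++ [Factor [Prim b]]]]]]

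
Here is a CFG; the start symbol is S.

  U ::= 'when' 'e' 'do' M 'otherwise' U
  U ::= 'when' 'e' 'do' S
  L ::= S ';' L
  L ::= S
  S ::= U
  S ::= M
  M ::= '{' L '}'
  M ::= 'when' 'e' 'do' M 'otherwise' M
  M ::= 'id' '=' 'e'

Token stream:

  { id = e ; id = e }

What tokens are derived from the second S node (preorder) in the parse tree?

id = e

[S [M { [L [S [M id = e]] ; [L [S [M id = e]]]] }]]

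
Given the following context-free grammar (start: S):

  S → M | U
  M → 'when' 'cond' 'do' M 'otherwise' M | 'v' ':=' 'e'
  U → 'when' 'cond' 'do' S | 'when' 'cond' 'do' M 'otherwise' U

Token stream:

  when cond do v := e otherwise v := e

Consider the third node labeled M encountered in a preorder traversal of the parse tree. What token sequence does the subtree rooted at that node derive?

v := e

[S [M when cond do [M v := e] otherwise [M v := e]]]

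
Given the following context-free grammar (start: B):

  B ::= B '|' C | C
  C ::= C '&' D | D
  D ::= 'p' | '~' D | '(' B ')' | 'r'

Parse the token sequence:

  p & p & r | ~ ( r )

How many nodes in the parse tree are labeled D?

[B [B [C [C [C [D p]] & [D p]] & [D r]]] | [C [D ~ [D ( [B [C [D r]]] )]]]]

6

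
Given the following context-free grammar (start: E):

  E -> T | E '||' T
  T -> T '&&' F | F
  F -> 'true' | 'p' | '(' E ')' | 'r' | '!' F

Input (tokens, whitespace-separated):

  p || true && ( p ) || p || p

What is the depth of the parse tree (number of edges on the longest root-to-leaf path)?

8

[E [E [E [E [T [F p]]] || [T [T [F true]] && [F ( [E [T [F p]]] )]]] || [T [F p]]] || [T [F p]]]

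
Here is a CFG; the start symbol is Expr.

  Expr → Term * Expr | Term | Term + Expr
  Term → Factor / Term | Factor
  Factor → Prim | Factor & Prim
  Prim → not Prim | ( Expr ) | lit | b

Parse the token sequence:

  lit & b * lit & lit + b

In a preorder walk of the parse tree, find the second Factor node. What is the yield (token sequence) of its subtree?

lit

[Expr [Term [Factor [Factor [Prim lit]] & [Prim b]]] * [Expr [Term [Factor [Factor [Prim lit]] & [Prim lit]]] + [Expr [Term [Factor [Prim b]]]]]]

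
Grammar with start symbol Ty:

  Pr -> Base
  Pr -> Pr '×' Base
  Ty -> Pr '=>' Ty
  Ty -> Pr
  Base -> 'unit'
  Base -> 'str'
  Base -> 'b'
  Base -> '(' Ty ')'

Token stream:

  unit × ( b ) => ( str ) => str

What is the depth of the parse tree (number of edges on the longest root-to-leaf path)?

7

[Ty [Pr [Pr [Base unit]] × [Base ( [Ty [Pr [Base b]]] )]] => [Ty [Pr [Base ( [Ty [Pr [Base str]]] )]] => [Ty [Pr [Base str]]]]]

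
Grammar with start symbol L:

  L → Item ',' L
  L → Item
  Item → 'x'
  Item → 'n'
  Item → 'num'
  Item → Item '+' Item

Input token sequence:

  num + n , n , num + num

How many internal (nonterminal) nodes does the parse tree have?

10

[L [Item [Item num] + [Item n]] , [L [Item n] , [L [Item [Item num] + [Item num]]]]]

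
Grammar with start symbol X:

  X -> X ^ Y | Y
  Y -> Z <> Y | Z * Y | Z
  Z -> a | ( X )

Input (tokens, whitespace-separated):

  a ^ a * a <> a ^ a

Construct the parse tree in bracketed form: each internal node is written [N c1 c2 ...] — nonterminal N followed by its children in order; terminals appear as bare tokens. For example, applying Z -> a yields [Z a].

X
X ^ Y
X ^ Y ^ Y
Y ^ Y ^ Y
Z ^ Y ^ Y
a ^ Y ^ Y
a ^ Z * Y ^ Y
a ^ a * Y ^ Y
a ^ a * Z <> Y ^ Y
a ^ a * a <> Y ^ Y
a ^ a * a <> Z ^ Y
a ^ a * a <> a ^ Y
a ^ a * a <> a ^ Z
a ^ a * a <> a ^ a

[X [X [X [Y [Z a]]] ^ [Y [Z a] * [Y [Z a] <> [Y [Z a]]]]] ^ [Y [Z a]]]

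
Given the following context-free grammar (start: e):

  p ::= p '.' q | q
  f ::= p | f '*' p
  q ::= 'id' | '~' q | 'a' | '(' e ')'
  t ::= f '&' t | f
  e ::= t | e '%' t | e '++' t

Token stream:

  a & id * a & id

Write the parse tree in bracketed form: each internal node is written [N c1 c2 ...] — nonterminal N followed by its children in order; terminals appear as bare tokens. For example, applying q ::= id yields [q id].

e
t
f & t
p & t
q & t
a & t
a & f & t
a & f * p & t
a & p * p & t
a & q * p & t
a & id * p & t
a & id * q & t
a & id * a & t
a & id * a & f
a & id * a & p
a & id * a & q
a & id * a & id

[e [t [f [p [q a]]] & [t [f [f [p [q id]]] * [p [q a]]] & [t [f [p [q id]]]]]]]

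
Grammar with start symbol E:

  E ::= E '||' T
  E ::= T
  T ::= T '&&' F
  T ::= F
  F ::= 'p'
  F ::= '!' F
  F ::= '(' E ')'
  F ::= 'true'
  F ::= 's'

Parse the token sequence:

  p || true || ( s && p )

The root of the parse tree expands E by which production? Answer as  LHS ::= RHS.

[E [E [E [T [F p]]] || [T [F true]]] || [T [F ( [E [T [T [F s]] && [F p]]] )]]]

E ::= E '||' T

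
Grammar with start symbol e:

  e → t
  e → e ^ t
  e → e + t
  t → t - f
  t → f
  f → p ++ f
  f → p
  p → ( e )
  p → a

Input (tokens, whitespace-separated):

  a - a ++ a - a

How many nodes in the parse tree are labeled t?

[e [t [t [t [f [p a]]] - [f [p a] ++ [f [p a]]]] - [f [p a]]]]

3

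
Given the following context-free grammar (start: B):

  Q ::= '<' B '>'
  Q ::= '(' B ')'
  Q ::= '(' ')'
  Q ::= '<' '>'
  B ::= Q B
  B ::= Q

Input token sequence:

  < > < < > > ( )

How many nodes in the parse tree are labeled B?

[B [Q < >] [B [Q < [B [Q < >]] >] [B [Q ( )]]]]

4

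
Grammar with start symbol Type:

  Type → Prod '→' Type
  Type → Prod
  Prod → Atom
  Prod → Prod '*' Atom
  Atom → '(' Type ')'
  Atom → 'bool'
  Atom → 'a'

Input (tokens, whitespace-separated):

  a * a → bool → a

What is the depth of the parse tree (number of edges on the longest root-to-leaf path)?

5

[Type [Prod [Prod [Atom a]] * [Atom a]] → [Type [Prod [Atom bool]] → [Type [Prod [Atom a]]]]]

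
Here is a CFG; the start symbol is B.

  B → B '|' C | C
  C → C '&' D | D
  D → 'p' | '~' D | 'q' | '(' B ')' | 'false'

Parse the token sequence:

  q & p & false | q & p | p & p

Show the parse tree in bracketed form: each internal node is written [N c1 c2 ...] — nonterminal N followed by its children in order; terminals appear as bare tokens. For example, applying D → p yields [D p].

[B [B [B [C [C [C [D q]] & [D p]] & [D false]]] | [C [C [D q]] & [D p]]] | [C [C [D p]] & [D p]]]

B
B | C
B | C | C
C | C | C
C & D | C | C
C & D & D | C | C
D & D & D | C | C
q & D & D | C | C
q & p & D | C | C
q & p & false | C | C
q & p & false | C & D | C
q & p & false | D & D | C
q & p & false | q & D | C
q & p & false | q & p | C
q & p & false | q & p | C & D
q & p & false | q & p | D & D
q & p & false | q & p | p & D
q & p & false | q & p | p & p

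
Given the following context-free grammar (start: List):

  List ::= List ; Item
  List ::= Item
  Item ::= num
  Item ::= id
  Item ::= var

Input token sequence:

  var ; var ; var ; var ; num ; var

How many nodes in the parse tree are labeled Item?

6

[List [List [List [List [List [List [Item var]] ; [Item var]] ; [Item var]] ; [Item var]] ; [Item num]] ; [Item var]]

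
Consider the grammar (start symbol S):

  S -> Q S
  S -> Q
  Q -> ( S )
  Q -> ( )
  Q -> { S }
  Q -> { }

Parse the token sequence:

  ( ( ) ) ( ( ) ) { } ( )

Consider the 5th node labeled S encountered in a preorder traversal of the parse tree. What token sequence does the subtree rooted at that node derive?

{ } ( )

[S [Q ( [S [Q ( )]] )] [S [Q ( [S [Q ( )]] )] [S [Q { }] [S [Q ( )]]]]]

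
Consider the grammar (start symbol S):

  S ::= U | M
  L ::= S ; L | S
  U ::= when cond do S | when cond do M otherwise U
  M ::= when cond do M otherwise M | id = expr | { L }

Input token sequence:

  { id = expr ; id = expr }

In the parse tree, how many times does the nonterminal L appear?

[S [M { [L [S [M id = expr]] ; [L [S [M id = expr]]]] }]]

2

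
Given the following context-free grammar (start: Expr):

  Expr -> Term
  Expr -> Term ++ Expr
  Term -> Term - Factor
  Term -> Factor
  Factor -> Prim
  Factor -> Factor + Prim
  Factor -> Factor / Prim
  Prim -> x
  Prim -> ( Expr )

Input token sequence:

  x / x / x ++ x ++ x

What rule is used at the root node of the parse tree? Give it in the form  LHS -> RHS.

[Expr [Term [Factor [Factor [Factor [Prim x]] / [Prim x]] / [Prim x]]] ++ [Expr [Term [Factor [Prim x]]] ++ [Expr [Term [Factor [Prim x]]]]]]

Expr -> Term ++ Expr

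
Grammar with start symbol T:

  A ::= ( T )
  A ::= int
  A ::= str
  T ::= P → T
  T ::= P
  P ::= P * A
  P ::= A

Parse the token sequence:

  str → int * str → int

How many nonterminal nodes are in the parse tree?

11

[T [P [A str]] → [T [P [P [A int]] * [A str]] → [T [P [A int]]]]]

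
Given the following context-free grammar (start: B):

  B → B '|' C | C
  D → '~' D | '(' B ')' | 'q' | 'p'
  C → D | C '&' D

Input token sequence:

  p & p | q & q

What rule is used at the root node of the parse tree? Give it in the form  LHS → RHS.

B → B '|' C

[B [B [C [C [D p]] & [D p]]] | [C [C [D q]] & [D q]]]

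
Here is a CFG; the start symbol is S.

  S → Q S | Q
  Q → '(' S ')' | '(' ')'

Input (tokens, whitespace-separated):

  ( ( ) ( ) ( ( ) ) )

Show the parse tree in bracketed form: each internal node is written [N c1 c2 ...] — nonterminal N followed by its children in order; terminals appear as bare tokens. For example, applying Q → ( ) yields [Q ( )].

[S [Q ( [S [Q ( )] [S [Q ( )] [S [Q ( [S [Q ( )]] )]]]] )]]

S
Q
( S )
( Q S )
( ( ) S )
( ( ) Q S )
( ( ) ( ) S )
( ( ) ( ) Q )
( ( ) ( ) ( S ) )
( ( ) ( ) ( Q ) )
( ( ) ( ) ( ( ) ) )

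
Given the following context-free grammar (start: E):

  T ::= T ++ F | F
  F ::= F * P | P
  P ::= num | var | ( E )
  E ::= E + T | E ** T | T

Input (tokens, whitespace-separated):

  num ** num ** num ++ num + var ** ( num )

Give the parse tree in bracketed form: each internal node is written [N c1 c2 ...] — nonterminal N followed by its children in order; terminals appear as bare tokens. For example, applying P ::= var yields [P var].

[E [E [E [E [E [T [F [P num]]]] ** [T [F [P num]]]] ** [T [T [F [P num]]] ++ [F [P num]]]] + [T [F [P var]]]] ** [T [F [P ( [E [T [F [P num]]]] )]]]]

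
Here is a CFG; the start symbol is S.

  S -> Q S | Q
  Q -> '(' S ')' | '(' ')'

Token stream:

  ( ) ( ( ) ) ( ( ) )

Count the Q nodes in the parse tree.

5

[S [Q ( )] [S [Q ( [S [Q ( )]] )] [S [Q ( [S [Q ( )]] )]]]]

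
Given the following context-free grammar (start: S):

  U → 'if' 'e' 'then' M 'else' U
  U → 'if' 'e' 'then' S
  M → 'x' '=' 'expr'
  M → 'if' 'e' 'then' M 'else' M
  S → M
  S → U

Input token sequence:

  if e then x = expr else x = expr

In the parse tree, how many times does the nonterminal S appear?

[S [M if e then [M x = expr] else [M x = expr]]]

1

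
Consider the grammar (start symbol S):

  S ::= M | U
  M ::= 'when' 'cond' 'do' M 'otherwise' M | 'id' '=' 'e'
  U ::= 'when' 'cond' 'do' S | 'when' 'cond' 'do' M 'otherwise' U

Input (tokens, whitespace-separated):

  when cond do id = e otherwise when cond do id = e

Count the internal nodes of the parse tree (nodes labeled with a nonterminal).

[S [U when cond do [M id = e] otherwise [U when cond do [S [M id = e]]]]]

6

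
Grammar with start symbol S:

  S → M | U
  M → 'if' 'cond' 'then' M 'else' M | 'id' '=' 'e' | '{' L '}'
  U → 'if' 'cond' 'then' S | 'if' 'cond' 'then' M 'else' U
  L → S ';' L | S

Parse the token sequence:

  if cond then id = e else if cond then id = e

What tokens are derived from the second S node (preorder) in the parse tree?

id = e

[S [U if cond then [M id = e] else [U if cond then [S [M id = e]]]]]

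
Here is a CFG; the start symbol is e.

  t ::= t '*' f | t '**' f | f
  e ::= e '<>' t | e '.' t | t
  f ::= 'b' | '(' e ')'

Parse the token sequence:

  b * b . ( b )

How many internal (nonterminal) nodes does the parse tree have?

11

[e [e [t [t [f b]] * [f b]]] . [t [f ( [e [t [f b]]] )]]]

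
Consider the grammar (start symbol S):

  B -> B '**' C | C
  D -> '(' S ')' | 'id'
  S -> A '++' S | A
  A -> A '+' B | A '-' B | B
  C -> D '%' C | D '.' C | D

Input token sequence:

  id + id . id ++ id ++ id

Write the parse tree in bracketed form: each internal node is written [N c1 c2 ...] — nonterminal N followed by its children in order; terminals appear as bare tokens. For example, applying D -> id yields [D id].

S
A ++ S
A + B ++ S
B + B ++ S
C + B ++ S
D + B ++ S
id + B ++ S
id + C ++ S
id + D . C ++ S
id + id . C ++ S
id + id . D ++ S
id + id . id ++ S
id + id . id ++ A ++ S
id + id . id ++ B ++ S
id + id . id ++ C ++ S
id + id . id ++ D ++ S
id + id . id ++ id ++ S
id + id . id ++ id ++ A
id + id . id ++ id ++ B
id + id . id ++ id ++ C
id + id . id ++ id ++ D
id + id . id ++ id ++ id

[S [A [A [B [C [D id]]]] + [B [C [D id] . [C [D id]]]]] ++ [S [A [B [C [D id]]]] ++ [S [A [B [C [D id]]]]]]]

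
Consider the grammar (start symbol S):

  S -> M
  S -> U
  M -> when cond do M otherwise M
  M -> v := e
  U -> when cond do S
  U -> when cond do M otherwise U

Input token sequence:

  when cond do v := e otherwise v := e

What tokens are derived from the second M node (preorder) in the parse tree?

[S [M when cond do [M v := e] otherwise [M v := e]]]

v := e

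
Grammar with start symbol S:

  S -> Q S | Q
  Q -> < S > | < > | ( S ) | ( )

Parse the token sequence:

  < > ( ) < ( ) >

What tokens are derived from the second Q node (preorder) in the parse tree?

( )

[S [Q < >] [S [Q ( )] [S [Q < [S [Q ( )]] >]]]]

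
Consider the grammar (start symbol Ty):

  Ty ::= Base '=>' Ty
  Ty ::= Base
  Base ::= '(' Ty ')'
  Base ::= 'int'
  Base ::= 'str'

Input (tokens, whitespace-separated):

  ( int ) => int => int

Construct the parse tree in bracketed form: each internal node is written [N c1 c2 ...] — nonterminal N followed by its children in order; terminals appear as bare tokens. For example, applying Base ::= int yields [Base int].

Ty
Base => Ty
( Ty ) => Ty
( Base ) => Ty
( int ) => Ty
( int ) => Base => Ty
( int ) => int => Ty
( int ) => int => Base
( int ) => int => int

[Ty [Base ( [Ty [Base int]] )] => [Ty [Base int] => [Ty [Base int]]]]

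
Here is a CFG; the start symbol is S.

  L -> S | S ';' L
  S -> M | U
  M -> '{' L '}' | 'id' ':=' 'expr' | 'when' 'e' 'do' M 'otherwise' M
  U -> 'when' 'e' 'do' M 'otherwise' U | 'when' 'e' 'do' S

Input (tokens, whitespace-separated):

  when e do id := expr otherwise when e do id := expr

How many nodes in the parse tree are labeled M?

[S [U when e do [M id := expr] otherwise [U when e do [S [M id := expr]]]]]

2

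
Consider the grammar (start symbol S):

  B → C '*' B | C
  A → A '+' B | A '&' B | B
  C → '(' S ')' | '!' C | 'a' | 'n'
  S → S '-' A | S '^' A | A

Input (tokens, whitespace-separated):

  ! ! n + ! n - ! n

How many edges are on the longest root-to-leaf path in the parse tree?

[S [S [A [A [B [C ! [C ! [C n]]]]] + [B [C ! [C n]]]]] - [A [B [C ! [C n]]]]]

8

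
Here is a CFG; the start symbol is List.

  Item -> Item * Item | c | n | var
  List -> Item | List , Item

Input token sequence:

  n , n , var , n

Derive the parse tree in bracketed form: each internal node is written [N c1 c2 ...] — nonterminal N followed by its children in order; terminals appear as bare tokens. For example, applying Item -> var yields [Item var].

[List [List [List [List [Item n]] , [Item n]] , [Item var]] , [Item n]]

List
List , Item
List , Item , Item
List , Item , Item , Item
Item , Item , Item , Item
n , Item , Item , Item
n , n , Item , Item
n , n , var , Item
n , n , var , n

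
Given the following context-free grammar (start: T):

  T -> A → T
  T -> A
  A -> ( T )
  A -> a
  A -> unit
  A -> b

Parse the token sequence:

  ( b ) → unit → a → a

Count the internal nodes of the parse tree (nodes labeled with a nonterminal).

10

[T [A ( [T [A b]] )] → [T [A unit] → [T [A a] → [T [A a]]]]]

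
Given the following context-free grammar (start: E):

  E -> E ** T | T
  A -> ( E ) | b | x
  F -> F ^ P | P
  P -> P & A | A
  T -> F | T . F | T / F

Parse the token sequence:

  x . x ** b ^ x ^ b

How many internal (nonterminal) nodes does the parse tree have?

20

[E [E [T [T [F [P [A x]]]] . [F [P [A x]]]]] ** [T [F [F [F [P [A b]]] ^ [P [A x]]] ^ [P [A b]]]]]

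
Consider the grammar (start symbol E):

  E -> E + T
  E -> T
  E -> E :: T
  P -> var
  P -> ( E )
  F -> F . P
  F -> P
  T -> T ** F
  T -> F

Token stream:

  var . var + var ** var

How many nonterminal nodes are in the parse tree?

[E [E [T [F [F [P var]] . [P var]]]] + [T [T [F [P var]]] ** [F [P var]]]]

13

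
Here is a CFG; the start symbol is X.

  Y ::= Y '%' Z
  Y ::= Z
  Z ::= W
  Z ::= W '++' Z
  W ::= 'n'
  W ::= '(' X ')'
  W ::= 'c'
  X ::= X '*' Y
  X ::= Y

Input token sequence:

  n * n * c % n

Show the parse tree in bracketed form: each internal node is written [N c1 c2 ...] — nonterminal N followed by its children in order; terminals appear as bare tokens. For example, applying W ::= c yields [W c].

[X [X [X [Y [Z [W n]]]] * [Y [Z [W n]]]] * [Y [Y [Z [W c]]] % [Z [W n]]]]

X
X * Y
X * Y * Y
Y * Y * Y
Z * Y * Y
W * Y * Y
n * Y * Y
n * Z * Y
n * W * Y
n * n * Y
n * n * Y % Z
n * n * Z % Z
n * n * W % Z
n * n * c % Z
n * n * c % W
n * n * c % n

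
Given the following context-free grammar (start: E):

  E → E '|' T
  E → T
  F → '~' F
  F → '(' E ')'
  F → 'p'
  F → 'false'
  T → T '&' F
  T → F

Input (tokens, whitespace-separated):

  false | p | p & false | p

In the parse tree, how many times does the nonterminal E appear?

[E [E [E [E [T [F false]]] | [T [F p]]] | [T [T [F p]] & [F false]]] | [T [F p]]]

4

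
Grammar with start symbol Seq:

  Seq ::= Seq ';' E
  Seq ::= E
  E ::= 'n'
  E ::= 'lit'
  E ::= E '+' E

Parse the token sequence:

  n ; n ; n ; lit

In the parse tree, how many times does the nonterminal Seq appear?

[Seq [Seq [Seq [Seq [E n]] ; [E n]] ; [E n]] ; [E lit]]

4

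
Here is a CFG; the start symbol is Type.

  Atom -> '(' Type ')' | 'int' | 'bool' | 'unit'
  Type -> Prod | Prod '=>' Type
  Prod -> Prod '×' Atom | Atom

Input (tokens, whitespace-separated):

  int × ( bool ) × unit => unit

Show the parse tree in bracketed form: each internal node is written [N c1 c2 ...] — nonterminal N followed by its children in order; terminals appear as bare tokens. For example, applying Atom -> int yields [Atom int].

Type
Prod => Type
Prod × Atom => Type
Prod × Atom × Atom => Type
Atom × Atom × Atom => Type
int × Atom × Atom => Type
int × ( Type ) × Atom => Type
int × ( Prod ) × Atom => Type
int × ( Atom ) × Atom => Type
int × ( bool ) × Atom => Type
int × ( bool ) × unit => Type
int × ( bool ) × unit => Prod
int × ( bool ) × unit => Atom
int × ( bool ) × unit => unit

[Type [Prod [Prod [Prod [Atom int]] × [Atom ( [Type [Prod [Atom bool]]] )]] × [Atom unit]] => [Type [Prod [Atom unit]]]]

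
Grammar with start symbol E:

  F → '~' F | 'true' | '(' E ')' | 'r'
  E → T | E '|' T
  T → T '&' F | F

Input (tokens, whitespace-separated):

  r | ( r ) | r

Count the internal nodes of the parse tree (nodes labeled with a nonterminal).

12

[E [E [E [T [F r]]] | [T [F ( [E [T [F r]]] )]]] | [T [F r]]]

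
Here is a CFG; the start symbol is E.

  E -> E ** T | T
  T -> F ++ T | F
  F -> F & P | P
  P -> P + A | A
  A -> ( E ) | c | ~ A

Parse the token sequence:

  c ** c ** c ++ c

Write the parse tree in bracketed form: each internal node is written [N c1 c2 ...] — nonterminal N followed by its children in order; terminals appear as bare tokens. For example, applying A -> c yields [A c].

[E [E [E [T [F [P [A c]]]]] ** [T [F [P [A c]]]]] ** [T [F [P [A c]]] ++ [T [F [P [A c]]]]]]

E
E ** T
E ** T ** T
T ** T ** T
F ** T ** T
P ** T ** T
A ** T ** T
c ** T ** T
c ** F ** T
c ** P ** T
c ** A ** T
c ** c ** T
c ** c ** F ++ T
c ** c ** P ++ T
c ** c ** A ++ T
c ** c ** c ++ T
c ** c ** c ++ F
c ** c ** c ++ P
c ** c ** c ++ A
c ** c ** c ++ c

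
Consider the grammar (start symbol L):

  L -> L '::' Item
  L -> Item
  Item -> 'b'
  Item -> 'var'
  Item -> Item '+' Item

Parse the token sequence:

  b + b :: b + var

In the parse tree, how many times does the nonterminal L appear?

2

[L [L [Item [Item b] + [Item b]]] :: [Item [Item b] + [Item var]]]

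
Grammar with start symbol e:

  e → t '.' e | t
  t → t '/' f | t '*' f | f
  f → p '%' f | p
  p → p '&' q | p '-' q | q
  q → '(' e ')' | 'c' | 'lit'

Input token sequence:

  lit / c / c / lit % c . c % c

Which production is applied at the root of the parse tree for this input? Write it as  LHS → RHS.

[e [t [t [t [t [f [p [q lit]]]] / [f [p [q c]]]] / [f [p [q c]]]] / [f [p [q lit]] % [f [p [q c]]]]] . [e [t [f [p [q c]] % [f [p [q c]]]]]]]

e → t '.' e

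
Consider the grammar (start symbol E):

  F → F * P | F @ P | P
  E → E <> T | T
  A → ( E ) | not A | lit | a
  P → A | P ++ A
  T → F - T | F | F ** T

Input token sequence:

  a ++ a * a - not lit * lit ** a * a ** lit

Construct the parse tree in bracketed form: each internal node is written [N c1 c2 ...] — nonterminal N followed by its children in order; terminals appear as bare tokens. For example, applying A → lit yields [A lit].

[E [T [F [F [P [P [A a]] ++ [A a]]] * [P [A a]]] - [T [F [F [P [A not [A lit]]]] * [P [A lit]]] ** [T [F [F [P [A a]]] * [P [A a]]] ** [T [F [P [A lit]]]]]]]]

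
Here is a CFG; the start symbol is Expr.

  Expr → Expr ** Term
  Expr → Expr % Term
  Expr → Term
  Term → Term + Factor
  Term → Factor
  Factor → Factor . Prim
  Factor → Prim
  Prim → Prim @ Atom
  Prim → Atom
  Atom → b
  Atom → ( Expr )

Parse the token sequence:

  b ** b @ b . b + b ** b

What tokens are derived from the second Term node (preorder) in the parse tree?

[Expr [Expr [Expr [Term [Factor [Prim [Atom b]]]]] ** [Term [Term [Factor [Factor [Prim [Prim [Atom b]] @ [Atom b]]] . [Prim [Atom b]]]] + [Factor [Prim [Atom b]]]]] ** [Term [Factor [Prim [Atom b]]]]]

b @ b . b + b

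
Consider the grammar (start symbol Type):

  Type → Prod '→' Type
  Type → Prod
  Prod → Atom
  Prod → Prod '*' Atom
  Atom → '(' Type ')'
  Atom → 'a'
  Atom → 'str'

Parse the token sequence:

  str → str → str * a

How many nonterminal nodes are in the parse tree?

11

[Type [Prod [Atom str]] → [Type [Prod [Atom str]] → [Type [Prod [Prod [Atom str]] * [Atom a]]]]]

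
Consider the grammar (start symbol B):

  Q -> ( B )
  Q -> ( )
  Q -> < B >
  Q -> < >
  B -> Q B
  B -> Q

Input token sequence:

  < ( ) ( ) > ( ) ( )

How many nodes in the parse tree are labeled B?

5

[B [Q < [B [Q ( )] [B [Q ( )]]] >] [B [Q ( )] [B [Q ( )]]]]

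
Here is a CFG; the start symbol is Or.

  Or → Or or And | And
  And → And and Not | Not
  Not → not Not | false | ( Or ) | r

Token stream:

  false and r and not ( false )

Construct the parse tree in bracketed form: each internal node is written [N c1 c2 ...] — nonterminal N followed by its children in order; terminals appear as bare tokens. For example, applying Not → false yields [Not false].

Or
And
And and Not
And and Not and Not
Not and Not and Not
false and Not and Not
false and r and Not
false and r and not Not
false and r and not ( Or )
false and r and not ( And )
false and r and not ( Not )
false and r and not ( false )

[Or [And [And [And [Not false]] and [Not r]] and [Not not [Not ( [Or [And [Not false]]] )]]]]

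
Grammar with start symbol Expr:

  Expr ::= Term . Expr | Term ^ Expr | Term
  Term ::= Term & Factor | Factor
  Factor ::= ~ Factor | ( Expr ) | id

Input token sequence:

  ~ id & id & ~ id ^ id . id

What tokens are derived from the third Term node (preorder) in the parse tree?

~ id

[Expr [Term [Term [Term [Factor ~ [Factor id]]] & [Factor id]] & [Factor ~ [Factor id]]] ^ [Expr [Term [Factor id]] . [Expr [Term [Factor id]]]]]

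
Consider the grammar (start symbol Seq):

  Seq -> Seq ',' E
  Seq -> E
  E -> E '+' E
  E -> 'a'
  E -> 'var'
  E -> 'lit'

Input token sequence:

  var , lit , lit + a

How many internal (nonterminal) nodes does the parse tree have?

[Seq [Seq [Seq [E var]] , [E lit]] , [E [E lit] + [E a]]]

8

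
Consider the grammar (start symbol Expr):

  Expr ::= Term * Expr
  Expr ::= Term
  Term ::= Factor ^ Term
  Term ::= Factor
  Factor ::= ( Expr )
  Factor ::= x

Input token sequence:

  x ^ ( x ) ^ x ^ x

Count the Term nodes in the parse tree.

5

[Expr [Term [Factor x] ^ [Term [Factor ( [Expr [Term [Factor x]]] )] ^ [Term [Factor x] ^ [Term [Factor x]]]]]]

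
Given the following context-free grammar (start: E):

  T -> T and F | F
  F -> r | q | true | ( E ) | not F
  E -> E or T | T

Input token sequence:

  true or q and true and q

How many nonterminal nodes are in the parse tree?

[E [E [T [F true]]] or [T [T [T [F q]] and [F true]] and [F q]]]

10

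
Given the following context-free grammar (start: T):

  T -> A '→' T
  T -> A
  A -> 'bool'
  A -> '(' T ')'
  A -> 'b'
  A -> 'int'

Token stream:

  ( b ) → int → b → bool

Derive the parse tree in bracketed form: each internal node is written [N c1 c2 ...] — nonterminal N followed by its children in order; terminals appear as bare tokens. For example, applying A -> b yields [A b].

T
A → T
( T ) → T
( A ) → T
( b ) → T
( b ) → A → T
( b ) → int → T
( b ) → int → A → T
( b ) → int → b → T
( b ) → int → b → A
( b ) → int → b → bool

[T [A ( [T [A b]] )] → [T [A int] → [T [A b] → [T [A bool]]]]]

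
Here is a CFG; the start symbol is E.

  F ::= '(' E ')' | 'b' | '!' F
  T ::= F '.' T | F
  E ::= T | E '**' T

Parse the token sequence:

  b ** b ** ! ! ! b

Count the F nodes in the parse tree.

[E [E [E [T [F b]]] ** [T [F b]]] ** [T [F ! [F ! [F ! [F b]]]]]]

6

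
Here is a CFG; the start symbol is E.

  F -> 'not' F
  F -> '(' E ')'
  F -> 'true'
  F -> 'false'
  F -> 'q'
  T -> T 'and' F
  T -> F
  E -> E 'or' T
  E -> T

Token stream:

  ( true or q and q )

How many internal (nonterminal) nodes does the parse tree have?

11

[E [T [F ( [E [E [T [F true]]] or [T [T [F q]] and [F q]]] )]]]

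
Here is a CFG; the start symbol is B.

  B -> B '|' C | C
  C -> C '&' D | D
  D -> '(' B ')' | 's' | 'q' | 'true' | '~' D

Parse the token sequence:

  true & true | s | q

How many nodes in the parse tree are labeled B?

[B [B [B [C [C [D true]] & [D true]]] | [C [D s]]] | [C [D q]]]

3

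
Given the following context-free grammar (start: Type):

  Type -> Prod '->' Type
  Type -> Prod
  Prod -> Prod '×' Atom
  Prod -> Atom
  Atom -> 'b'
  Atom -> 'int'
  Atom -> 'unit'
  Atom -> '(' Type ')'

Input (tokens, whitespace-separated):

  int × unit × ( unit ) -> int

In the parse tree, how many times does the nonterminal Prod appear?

5

[Type [Prod [Prod [Prod [Atom int]] × [Atom unit]] × [Atom ( [Type [Prod [Atom unit]]] )]] -> [Type [Prod [Atom int]]]]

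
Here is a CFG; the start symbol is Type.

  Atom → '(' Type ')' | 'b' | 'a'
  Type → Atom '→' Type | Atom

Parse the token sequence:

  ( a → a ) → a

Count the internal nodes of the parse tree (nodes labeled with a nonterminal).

[Type [Atom ( [Type [Atom a] → [Type [Atom a]]] )] → [Type [Atom a]]]

8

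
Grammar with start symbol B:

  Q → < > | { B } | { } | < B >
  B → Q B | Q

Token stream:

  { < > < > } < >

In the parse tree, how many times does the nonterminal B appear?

4

[B [Q { [B [Q < >] [B [Q < >]]] }] [B [Q < >]]]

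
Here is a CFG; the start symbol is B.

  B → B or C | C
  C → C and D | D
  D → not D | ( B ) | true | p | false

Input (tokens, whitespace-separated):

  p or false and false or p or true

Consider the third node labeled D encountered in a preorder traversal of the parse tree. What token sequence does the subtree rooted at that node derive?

false

[B [B [B [B [C [D p]]] or [C [C [D false]] and [D false]]] or [C [D p]]] or [C [D true]]]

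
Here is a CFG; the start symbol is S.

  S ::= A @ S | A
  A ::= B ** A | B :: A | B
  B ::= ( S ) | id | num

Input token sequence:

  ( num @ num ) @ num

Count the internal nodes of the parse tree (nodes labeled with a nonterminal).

12

[S [A [B ( [S [A [B num]] @ [S [A [B num]]]] )]] @ [S [A [B num]]]]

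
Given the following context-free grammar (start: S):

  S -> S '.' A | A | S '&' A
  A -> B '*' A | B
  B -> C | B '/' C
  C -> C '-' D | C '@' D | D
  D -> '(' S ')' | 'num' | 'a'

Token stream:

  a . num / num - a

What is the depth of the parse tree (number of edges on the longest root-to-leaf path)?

[S [S [A [B [C [D a]]]]] . [A [B [B [C [D num]]] / [C [C [D num]] - [D a]]]]]

6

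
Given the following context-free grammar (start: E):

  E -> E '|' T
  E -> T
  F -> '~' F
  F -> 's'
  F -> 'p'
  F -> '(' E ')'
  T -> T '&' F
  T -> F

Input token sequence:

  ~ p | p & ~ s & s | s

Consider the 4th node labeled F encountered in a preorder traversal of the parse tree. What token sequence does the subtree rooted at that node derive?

~ s

[E [E [E [T [F ~ [F p]]]] | [T [T [T [F p]] & [F ~ [F s]]] & [F s]]] | [T [F s]]]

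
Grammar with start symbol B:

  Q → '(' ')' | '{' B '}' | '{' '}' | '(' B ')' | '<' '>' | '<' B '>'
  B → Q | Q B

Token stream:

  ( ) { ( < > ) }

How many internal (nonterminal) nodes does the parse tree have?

8

[B [Q ( )] [B [Q { [B [Q ( [B [Q < >]] )]] }]]]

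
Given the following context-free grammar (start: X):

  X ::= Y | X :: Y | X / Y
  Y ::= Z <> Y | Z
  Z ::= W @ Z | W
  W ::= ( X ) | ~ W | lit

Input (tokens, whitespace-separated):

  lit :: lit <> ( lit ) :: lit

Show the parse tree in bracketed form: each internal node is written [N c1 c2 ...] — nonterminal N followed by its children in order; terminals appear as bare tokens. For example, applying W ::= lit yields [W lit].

[X [X [X [Y [Z [W lit]]]] :: [Y [Z [W lit]] <> [Y [Z [W ( [X [Y [Z [W lit]]]] )]]]]] :: [Y [Z [W lit]]]]

X
X :: Y
X :: Y :: Y
Y :: Y :: Y
Z :: Y :: Y
W :: Y :: Y
lit :: Y :: Y
lit :: Z <> Y :: Y
lit :: W <> Y :: Y
lit :: lit <> Y :: Y
lit :: lit <> Z :: Y
lit :: lit <> W :: Y
lit :: lit <> ( X ) :: Y
lit :: lit <> ( Y ) :: Y
lit :: lit <> ( Z ) :: Y
lit :: lit <> ( W ) :: Y
lit :: lit <> ( lit ) :: Y
lit :: lit <> ( lit ) :: Z
lit :: lit <> ( lit ) :: W
lit :: lit <> ( lit ) :: lit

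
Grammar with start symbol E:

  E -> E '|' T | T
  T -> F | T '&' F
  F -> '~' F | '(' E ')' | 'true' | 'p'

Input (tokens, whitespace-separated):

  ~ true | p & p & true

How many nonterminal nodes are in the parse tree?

[E [E [T [F ~ [F true]]]] | [T [T [T [F p]] & [F p]] & [F true]]]

11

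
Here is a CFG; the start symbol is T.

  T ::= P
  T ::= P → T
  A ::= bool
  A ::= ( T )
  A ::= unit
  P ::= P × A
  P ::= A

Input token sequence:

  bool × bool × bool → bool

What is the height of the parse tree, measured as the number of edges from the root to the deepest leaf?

5

[T [P [P [P [A bool]] × [A bool]] × [A bool]] → [T [P [A bool]]]]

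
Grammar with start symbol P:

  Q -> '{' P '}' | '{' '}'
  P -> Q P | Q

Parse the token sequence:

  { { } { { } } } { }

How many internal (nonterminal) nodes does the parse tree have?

[P [Q { [P [Q { }] [P [Q { [P [Q { }]] }]]] }] [P [Q { }]]]

10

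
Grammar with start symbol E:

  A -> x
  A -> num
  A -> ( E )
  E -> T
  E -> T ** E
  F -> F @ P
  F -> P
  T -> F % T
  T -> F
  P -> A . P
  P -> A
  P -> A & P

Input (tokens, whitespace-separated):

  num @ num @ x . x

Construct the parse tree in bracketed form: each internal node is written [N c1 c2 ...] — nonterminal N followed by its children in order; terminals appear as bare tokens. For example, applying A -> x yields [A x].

[E [T [F [F [F [P [A num]]] @ [P [A num]]] @ [P [A x] . [P [A x]]]]]]

E
T
F
F @ P
F @ P @ P
P @ P @ P
A @ P @ P
num @ P @ P
num @ A @ P
num @ num @ P
num @ num @ A . P
num @ num @ x . P
num @ num @ x . A
num @ num @ x . x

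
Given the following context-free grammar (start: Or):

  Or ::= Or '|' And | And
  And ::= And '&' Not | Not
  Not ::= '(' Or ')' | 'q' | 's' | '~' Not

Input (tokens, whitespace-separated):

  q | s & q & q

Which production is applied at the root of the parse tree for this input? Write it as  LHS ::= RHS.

Or ::= Or '|' And

[Or [Or [And [Not q]]] | [And [And [And [Not s]] & [Not q]] & [Not q]]]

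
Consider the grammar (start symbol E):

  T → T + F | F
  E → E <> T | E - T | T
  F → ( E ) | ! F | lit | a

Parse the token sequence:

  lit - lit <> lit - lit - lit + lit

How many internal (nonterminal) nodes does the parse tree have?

17

[E [E [E [E [E [T [F lit]]] - [T [F lit]]] <> [T [F lit]]] - [T [F lit]]] - [T [T [F lit]] + [F lit]]]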